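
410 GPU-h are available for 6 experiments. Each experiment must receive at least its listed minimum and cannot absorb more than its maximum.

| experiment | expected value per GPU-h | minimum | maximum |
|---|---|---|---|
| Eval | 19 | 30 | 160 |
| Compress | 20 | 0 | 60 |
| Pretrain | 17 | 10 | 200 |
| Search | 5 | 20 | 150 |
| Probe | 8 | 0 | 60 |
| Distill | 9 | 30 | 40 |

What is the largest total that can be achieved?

6990

Meeting every minimum uses 30+0+10+20+0+30 = 90 GPU-h, leaving 320.
Rank by expected value per GPU-h: Compress 20 > Eval 19 > Pretrain 17 > Distill 9 > Probe 8 > Search 5.
Give Compress 60 more to hit its cap of 60 → 260 left.
Eval takes 130 more to reach its cap of 160 → 130 left.
Pretrain has room for 190 more but only 130 remain, so it gets 140.
Total = 19×160 + 20×60 + 17×140 + 5×20 + 9×30 = 6990.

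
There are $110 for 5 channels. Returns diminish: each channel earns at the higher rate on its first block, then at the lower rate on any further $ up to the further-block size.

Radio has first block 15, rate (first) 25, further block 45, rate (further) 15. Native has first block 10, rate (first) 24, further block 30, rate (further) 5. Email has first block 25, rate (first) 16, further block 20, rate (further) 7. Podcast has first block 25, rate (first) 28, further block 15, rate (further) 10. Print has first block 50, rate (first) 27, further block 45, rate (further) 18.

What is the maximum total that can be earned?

2845

Treat each block as its own option and order by rate: Podcast/T1 28 > Print/T1 27 > Radio/T1 25 > Native/T1 24 > Print/T2 18 > Email/T1 16 > Radio/T2 15 > Podcast/T2 10 > Email/T2 7 > Native/T2 5.
Podcast T1 at 28: fill all 25 — 85 left.
Print T1 at 27: fill all 50 — 35 left.
Radio/T1 (25): +15 — 20 left.
Native/T1 (24): +10 — 10 left.
Print T2 at 18: only 10 left, fill 10.
Total = 28×25 + 27×50 + 25×15 + 24×10 + 18×10 = 2845.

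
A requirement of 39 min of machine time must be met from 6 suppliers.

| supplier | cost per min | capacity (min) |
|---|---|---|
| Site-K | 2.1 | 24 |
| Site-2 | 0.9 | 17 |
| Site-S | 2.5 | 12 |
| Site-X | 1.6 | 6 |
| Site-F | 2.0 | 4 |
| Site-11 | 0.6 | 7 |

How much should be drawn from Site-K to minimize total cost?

Use suppliers in increasing cost order.
Site-11 at 0.6: take all 7 min ; 32 still needed.
Take 17 from Site-2 at 0.9 ; need 15 more.
Site-X (1.6): use full 6 ; 9 min to go.
Site-F at 2.0: take all 4 min ; 5 still needed.
Site-K at 2.1: take 5 of its 24 ; requirement met.
Site-S: unused.

5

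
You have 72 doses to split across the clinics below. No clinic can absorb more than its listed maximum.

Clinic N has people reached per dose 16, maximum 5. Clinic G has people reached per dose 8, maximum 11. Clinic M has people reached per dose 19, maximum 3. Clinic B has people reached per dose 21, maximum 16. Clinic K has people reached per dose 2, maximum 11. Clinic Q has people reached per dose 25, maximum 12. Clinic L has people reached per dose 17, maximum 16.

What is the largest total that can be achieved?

1151

Highest people reached per dose first: Clinic Q 25 > Clinic B 21 > Clinic M 19 > Clinic L 17 > Clinic N 16 > Clinic G 8 > Clinic K 2.
Clinic Q: +12 to 12 (cap) — 60 left.
Clinic B: +16 to 16 (cap) — 44 left.
Give Clinic M 3 to hit its cap of 3 — 41 left.
Give Clinic L 16 to hit its cap of 16 — 25 left.
Clinic N takes 5 to reach its cap of 5 — 20 left.
Clinic G: +11 to 11 (cap) — 9 left.
Clinic K has room for 11 but only 9 remain, so it gets 9.
Total = 16×5 + 8×11 + 19×3 + 21×16 + 2×9 + 25×12 + 17×16 = 1151.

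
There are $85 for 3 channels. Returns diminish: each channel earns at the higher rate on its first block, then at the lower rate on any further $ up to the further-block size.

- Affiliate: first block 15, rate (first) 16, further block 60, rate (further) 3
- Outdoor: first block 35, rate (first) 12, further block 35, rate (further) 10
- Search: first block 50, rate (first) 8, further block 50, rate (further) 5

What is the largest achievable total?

1010

Treat each block as its own option and order by rate: Affiliate/first 16 > Outdoor/first 12 > Outdoor/second 10 > Search/first 8 > Search/second 5 > Affiliate/second 3.
Affiliate/first (16): +15 ; 70 left.
Fill Outdoor first block (35 at 12) ; 35 left.
Outdoor/second (10): +35 ; 0 left.
Total = 16×15 + 12×35 + 10×35 = 1010.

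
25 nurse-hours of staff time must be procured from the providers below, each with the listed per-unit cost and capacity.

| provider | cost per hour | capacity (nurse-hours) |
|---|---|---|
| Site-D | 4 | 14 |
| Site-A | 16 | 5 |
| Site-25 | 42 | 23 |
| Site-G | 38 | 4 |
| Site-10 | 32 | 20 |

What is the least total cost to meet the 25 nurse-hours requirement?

328

Use providers in increasing cost order.
Take 14 from Site-D at 4 ; need 11 more.
Site-A (16): use full 5 ; 6 nurse-hours to go.
Take 6 from Site-10 at 32 to finish.
Site-G, Site-25: unused.
Cost = 14×4 + 5×16 + 6×32 = 328.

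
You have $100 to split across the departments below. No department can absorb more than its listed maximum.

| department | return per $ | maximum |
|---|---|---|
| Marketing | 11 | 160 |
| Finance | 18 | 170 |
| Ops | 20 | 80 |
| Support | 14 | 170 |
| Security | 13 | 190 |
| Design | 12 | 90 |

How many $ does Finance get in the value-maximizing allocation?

20

Order the departments by return per $: Ops 20 > Finance 18 > Support 14 > Security 13 > Design 12 > Marketing 11.
Ops takes 80 to reach its cap of 80 ; 20 left.
Finance: +20 (room for 170) → 20. Pool exhausted.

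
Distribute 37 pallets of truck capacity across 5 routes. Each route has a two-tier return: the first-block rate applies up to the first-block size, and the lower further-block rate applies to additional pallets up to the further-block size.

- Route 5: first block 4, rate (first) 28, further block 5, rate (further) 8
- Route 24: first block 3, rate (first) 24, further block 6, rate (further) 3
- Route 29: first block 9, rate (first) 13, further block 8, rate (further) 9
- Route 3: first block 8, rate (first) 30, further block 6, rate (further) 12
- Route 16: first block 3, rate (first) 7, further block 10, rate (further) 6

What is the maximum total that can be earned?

676

Order all 10 blocks by rate: Route 3/first 30 > Route 5/first 28 > Route 24/first 24 > Route 29/first 13 > Route 3/second 12 > Route 29/second 9 > Route 5/second 8 > Route 16/first 7 > Route 16/second 6 > Route 24/second 3.
Route 3/first (30): +8 — 29 left.
Route 5 first at 28: fill all 4 — 25 left.
Route 24 first at 24: fill all 3 — 22 left.
Route 29 first at 13: fill all 9 — 13 left.
Route 3/second (12): +6 — 7 left.
7 remain; put them into Route 29 second at 9.
Total = 30×8 + 28×4 + 24×3 + 13×9 + 12×6 + 9×7 = 676.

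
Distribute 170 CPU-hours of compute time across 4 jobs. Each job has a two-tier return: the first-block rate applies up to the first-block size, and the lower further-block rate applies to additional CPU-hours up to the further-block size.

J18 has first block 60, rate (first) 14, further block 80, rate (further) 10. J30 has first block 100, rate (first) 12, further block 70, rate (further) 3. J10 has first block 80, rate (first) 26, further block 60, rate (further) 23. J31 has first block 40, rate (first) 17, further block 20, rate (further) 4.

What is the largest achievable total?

Rank every tier by rate: J10/tier1 26 > J10/tier2 23 > J31/tier1 17 > J18/tier1 14 > J30/tier1 12 > J18/tier2 10 > J31/tier2 4 > J30/tier2 3.
J10/tier1 (26): +80 ; 90 left.
J10/tier2 (23): +60 ; 30 left.
J31/tier1: +30 of 40 at 17; pool empty.
Total = 26×80 + 23×60 + 17×30 = 3970.

3970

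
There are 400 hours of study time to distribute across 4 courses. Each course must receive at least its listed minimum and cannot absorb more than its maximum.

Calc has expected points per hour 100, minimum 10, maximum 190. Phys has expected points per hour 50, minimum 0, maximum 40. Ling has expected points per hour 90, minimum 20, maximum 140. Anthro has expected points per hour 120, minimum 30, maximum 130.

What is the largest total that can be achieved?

41800

Meeting every minimum uses 10+0+20+30 = 60 hours, leaving 340.
Rank by expected points per hour: Anthro 120 > Calc 100 > Ling 90 > Phys 50.
Give Anthro 100 more to hit its cap of 130 ; 240 left.
Give Calc 180 more to hit its cap of 190 ; 60 left.
Ling has room for 120 more but only 60 remain, so it gets 80.
Total = 100×190 + 90×80 + 120×130 = 41800.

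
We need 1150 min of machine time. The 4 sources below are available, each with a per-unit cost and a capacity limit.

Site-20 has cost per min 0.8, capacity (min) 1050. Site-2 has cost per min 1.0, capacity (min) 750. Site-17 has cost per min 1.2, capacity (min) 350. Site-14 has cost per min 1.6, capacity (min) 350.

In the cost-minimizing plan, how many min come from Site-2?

Cheapest first:
Site-20 (0.8): use full 1050 ; 100 min to go.
Take 100 from Site-2 at 1.0 to finish.
Site-17, Site-14: unused.

100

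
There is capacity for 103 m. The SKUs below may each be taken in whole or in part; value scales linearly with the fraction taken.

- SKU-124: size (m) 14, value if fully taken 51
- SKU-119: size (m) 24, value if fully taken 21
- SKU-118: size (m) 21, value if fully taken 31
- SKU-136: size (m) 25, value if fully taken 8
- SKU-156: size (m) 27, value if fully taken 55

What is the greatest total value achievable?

Best value per unit of size first: SKU-124 51/14≈3.64, SKU-156 55/27≈2.04, SKU-118 31/21≈1.48, SKU-119 21/24≈0.875, SKU-136 8/25≈0.32.
SKU-124: take in full, 14 m for value 51 ; 89 left.
All 27 m of SKU-156 fit (value 55) ; 62 remain.
Take all of SKU-118 (21 m, value 31) ; 41 m left.
SKU-119: take in full, 24 m for value 21 ; 17 left.
Only 17 m remain; take 17/25 of SKU-136 for value 8×17/25 = 5.44.
Total value = 163.44.

163.44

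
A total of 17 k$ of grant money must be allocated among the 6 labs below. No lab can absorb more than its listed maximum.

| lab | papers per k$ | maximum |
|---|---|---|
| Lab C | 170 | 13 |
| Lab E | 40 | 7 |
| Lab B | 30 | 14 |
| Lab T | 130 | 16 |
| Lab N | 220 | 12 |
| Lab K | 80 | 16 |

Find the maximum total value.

3490

Highest papers per k$ first: Lab N 220 > Lab C 170 > Lab T 130 > Lab K 80 > Lab E 40 > Lab B 30.
Give Lab N 12 to hit its cap of 12 → 5 left.
Lab C: +5 (room for 13) → 5. Pool exhausted.
Total = 170×5 + 220×12 = 3490.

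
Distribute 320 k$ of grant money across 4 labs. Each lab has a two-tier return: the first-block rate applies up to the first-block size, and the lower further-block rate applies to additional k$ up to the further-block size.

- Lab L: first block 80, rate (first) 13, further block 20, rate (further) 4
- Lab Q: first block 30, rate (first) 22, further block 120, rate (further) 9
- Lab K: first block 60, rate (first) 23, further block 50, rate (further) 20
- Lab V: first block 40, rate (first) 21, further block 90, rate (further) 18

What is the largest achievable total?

6150

Rank every tier by rate: Lab K/first 23 > Lab Q/first 22 > Lab V/first 21 > Lab K/second 20 > Lab V/second 18 > Lab L/first 13 > Lab Q/second 9 > Lab L/second 4.
Lab K first at 23: fill all 60 ; 260 left.
Fill Lab Q first block (30 at 22) ; 230 left.
Fill Lab V first block (40 at 21) ; 190 left.
Fill Lab K second block (50 at 20) ; 140 left.
Lab V second at 18: fill all 90 ; 50 left.
Lab L/first: +50 of 80 at 13; pool empty.
Total = 23×60 + 22×30 + 21×40 + 20×50 + 18×90 + 13×50 = 6150.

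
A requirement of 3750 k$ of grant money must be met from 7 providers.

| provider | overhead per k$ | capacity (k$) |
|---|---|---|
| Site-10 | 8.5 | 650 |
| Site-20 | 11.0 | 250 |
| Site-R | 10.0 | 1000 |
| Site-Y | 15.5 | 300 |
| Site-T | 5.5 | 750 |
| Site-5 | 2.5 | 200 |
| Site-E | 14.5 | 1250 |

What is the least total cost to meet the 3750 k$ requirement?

35950

Cheapest first:
Site-5 (2.5): use full 200 — 3550 k$ to go.
Site-T at 5.5: take all 750 k$ — 2800 still needed.
Site-10 at 8.5: take all 650 k$ — 2150 still needed.
Site-R (10.0): use full 1000 — 1150 k$ to go.
Site-20 at 11.0: take all 250 k$ — 900 still needed.
Site-E at 14.5: take 900 of its 1250 — requirement met.
Site-Y: unused.
Cost = 200×2.5 + 750×5.5 + 650×8.5 + 1000×10.0 + 250×11.0 + 900×14.5 = 35950.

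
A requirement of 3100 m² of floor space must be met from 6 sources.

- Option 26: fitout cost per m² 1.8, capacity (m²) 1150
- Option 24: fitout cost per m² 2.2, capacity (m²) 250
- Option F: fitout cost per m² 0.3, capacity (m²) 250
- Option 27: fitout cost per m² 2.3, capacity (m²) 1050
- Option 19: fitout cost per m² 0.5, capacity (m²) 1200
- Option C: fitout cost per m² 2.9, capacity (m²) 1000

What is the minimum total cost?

3870

Fill from the cheapest source first.
Take 250 from Option F at 0.3 ; need 2850 more.
Option 19 (0.5): use full 1200 ; 1650 m² to go.
Option 26 (1.8): use full 1150 ; 500 m² to go.
Take 250 from Option 24 at 2.2 ; need 250 more.
Option 27 at 2.3: take 250 of its 1050 ; requirement met.
Option C: unused.
Cost = 250×0.3 + 1200×0.5 + 1150×1.8 + 250×2.2 + 250×2.3 = 3870.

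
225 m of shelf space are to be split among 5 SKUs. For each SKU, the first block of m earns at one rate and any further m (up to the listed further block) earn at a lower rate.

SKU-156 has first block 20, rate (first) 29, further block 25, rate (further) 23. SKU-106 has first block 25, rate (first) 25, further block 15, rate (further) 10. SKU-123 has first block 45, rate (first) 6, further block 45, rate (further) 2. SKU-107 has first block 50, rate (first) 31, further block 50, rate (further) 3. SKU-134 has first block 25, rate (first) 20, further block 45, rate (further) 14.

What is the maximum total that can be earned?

4730

Rank every tier by rate: SKU-107/T1 31 > SKU-156/T1 29 > SKU-106/T1 25 > SKU-156/T2 23 > SKU-134/T1 20 > SKU-134/T2 14 > SKU-106/T2 10 > SKU-123/T1 6 > SKU-107/T2 3 > SKU-123/T2 2.
SKU-107/T1 (31): +50 — 175 left.
Fill SKU-156 T1 block (20 at 29) — 155 left.
Fill SKU-106 T1 block (25 at 25) — 130 left.
SKU-156 T2 at 23: fill all 25 — 105 left.
Fill SKU-134 T1 block (25 at 20) — 80 left.
Fill SKU-134 T2 block (45 at 14) — 35 left.
SKU-106 T2 at 10: fill all 15 — 20 left.
SKU-123/T1: +20 of 45 at 6; pool empty.
Total = 31×50 + 29×20 + 25×25 + 23×25 + 20×25 + 14×45 + 10×15 + 6×20 = 4730.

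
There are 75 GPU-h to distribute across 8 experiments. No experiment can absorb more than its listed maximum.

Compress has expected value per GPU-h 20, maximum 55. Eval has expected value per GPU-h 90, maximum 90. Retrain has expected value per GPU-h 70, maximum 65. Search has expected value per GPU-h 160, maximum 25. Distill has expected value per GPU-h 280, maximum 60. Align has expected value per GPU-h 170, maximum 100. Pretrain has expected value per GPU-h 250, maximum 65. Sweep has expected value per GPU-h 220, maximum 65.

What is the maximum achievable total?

20550

Rank by expected value per GPU-h: Distill 280 > Pretrain 250 > Sweep 220 > Align 170 > Search 160 > Eval 90 > Retrain 70 > Compress 20.
Distill: +60 to 60 (cap) — 15 left.
Pretrain: +15 (room for 65) → 15. Pool exhausted.
Total = 280×60 + 250×15 = 20550.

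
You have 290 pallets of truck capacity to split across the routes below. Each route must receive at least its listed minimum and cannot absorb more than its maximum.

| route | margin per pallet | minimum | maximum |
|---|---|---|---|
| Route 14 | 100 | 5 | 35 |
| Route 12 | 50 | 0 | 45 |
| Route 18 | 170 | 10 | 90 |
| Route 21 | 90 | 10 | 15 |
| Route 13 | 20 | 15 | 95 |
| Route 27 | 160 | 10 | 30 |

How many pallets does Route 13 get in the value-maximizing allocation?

75

Meeting every minimum uses 5+0+10+10+15+10 = 50 pallets, leaving 240.
Rank by margin per pallet: Route 18 170 > Route 27 160 > Route 14 100 > Route 21 90 > Route 12 50 > Route 13 20.
Give Route 18 80 more to hit its cap of 90 → 160 left.
Route 27: +20 to 30 (cap) → 140 left.
Route 14 takes 30 more to reach its cap of 35 → 110 left.
Give Route 21 5 more to hit its cap of 15 → 105 left.
Give Route 12 45 more to hit its cap of 45 → 60 left.
Route 13 has room for 80 more but only 60 remain, so it gets 75.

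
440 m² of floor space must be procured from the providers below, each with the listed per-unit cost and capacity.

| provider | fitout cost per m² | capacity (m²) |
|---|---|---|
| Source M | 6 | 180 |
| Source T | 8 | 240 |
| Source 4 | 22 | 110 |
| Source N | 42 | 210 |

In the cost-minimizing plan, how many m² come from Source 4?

Fill from the cheapest provider first.
Source M (6): use full 180 → 260 m² to go.
Source T at 8: take all 240 m² → 20 still needed.
Source 4 at 22: take 20 of its 110 → requirement met.
Source N: unused.

20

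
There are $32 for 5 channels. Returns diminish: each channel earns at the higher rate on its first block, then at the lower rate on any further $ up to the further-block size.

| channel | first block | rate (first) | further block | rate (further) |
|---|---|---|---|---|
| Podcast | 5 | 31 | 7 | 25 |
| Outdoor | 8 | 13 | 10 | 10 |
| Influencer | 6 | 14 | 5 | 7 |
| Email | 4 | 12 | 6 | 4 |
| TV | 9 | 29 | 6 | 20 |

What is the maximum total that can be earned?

781

Order all 10 blocks by rate: Podcast/T1 31 > TV/T1 29 > Podcast/T2 25 > TV/T2 20 > Influencer/T1 14 > Outdoor/T1 13 > Email/T1 12 > Outdoor/T2 10 > Influencer/T2 7 > Email/T2 4.
Podcast/T1 (31): +5 → 27 left.
Fill TV T1 block (9 at 29) → 18 left.
Fill Podcast T2 block (7 at 25) → 11 left.
Fill TV T2 block (6 at 20) → 5 left.
5 remain; put them into Influencer T1 at 14.
Total = 31×5 + 29×9 + 25×7 + 20×6 + 14×5 = 781.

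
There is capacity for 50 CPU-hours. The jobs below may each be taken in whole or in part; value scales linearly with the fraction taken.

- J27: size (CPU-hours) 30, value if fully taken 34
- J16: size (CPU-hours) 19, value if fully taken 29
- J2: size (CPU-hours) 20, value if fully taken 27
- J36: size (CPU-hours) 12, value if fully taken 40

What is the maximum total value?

Rank by value-to-size ratio: J36 40/12≈3.33, J16 29/19≈1.53, J2 27/20≈1.35, J27 34/30≈1.13.
J36: take in full, 12 CPU-hours for value 40 ; 38 left.
All 19 CPU-hours of J16 fit (value 29) ; 19 remain.
19 CPU-hours left: a 19/20 share of J2 gives 27×19/20 = 25.65.
Total value = 94.65.

94.65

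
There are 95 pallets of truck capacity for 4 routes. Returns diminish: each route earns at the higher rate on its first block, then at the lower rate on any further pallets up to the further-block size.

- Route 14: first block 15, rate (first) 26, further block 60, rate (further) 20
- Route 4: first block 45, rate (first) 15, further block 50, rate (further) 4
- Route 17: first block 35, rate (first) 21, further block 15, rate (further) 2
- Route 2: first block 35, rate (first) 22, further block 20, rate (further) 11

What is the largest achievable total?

Treat each block as its own option and order by rate: Route 14/tier1 26 > Route 2/tier1 22 > Route 17/tier1 21 > Route 14/tier2 20 > Route 4/tier1 15 > Route 2/tier2 11 > Route 4/tier2 4 > Route 17/tier2 2.
Route 14/tier1 (26): +15 ; 80 left.
Fill Route 2 tier1 block (35 at 22) ; 45 left.
Route 17/tier1 (21): +35 ; 10 left.
10 remain; put them into Route 14 tier2 at 20.
Total = 26×15 + 22×35 + 21×35 + 20×10 = 2095.

2095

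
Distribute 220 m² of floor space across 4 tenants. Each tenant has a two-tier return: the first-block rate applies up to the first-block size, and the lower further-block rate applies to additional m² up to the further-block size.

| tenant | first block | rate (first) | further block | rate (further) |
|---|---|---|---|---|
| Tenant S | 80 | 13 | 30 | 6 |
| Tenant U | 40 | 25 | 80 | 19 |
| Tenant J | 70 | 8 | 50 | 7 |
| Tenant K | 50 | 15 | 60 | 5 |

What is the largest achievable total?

Rank every tier by rate: Tenant U/tier1 25 > Tenant U/tier2 19 > Tenant K/tier1 15 > Tenant S/tier1 13 > Tenant J/tier1 8 > Tenant J/tier2 7 > Tenant S/tier2 6 > Tenant K/tier2 5.
Fill Tenant U tier1 block (40 at 25) → 180 left.
Fill Tenant U tier2 block (80 at 19) → 100 left.
Tenant K tier1 at 15: fill all 50 → 50 left.
Tenant S tier1 at 13: only 50 left, fill 50.
Total = 25×40 + 19×80 + 15×50 + 13×50 = 3920.

3920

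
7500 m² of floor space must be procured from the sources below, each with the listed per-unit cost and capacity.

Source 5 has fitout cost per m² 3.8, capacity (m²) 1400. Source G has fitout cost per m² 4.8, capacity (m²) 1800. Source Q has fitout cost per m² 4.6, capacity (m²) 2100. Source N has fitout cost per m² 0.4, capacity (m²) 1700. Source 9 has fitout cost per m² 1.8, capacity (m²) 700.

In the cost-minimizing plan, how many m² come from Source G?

1600

Fill from the cheapest source first.
Take 1700 from Source N at 0.4 — need 5800 more.
Source 9 (1.8): use full 700 — 5100 m² to go.
Source 5 at 3.8: take all 1400 m² — 3700 still needed.
Take 2100 from Source Q at 4.6 — need 1600 more.
Source G (4.8): take the remaining 1600 — done.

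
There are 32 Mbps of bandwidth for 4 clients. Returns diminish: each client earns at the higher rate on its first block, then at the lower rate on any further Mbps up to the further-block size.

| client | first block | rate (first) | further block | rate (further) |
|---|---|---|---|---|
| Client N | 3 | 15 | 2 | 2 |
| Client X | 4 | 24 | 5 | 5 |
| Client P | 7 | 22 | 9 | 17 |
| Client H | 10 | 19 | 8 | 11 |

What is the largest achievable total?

623

Rank every tier by rate: Client X/T1 24 > Client P/T1 22 > Client H/T1 19 > Client P/T2 17 > Client N/T1 15 > Client H/T2 11 > Client X/T2 5 > Client N/T2 2.
Fill Client X T1 block (4 at 24) → 28 left.
Fill Client P T1 block (7 at 22) → 21 left.
Client H T1 at 19: fill all 10 → 11 left.
Client P/T2 (17): +9 → 2 left.
Client N/T1: +2 of 3 at 15; pool empty.
Total = 24×4 + 22×7 + 19×10 + 17×9 + 15×2 = 623.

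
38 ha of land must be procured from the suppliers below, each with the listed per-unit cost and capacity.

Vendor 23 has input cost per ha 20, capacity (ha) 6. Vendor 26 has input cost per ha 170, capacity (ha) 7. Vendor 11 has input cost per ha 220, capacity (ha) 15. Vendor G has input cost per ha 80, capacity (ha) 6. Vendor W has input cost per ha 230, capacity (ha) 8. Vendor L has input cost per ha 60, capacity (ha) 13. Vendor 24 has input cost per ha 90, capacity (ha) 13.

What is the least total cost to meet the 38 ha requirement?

Cheapest first:
Vendor 23 at 20: take all 6 ha — 32 still needed.
Vendor L at 60: take all 13 ha — 19 still needed.
Take 6 from Vendor G at 80 — need 13 more.
Vendor 24 (90): use full 13 — 0 ha to go.
Vendor 26, Vendor 11, Vendor W: unused.
Cost = 6×20 + 13×60 + 6×80 + 13×90 = 2550.

2550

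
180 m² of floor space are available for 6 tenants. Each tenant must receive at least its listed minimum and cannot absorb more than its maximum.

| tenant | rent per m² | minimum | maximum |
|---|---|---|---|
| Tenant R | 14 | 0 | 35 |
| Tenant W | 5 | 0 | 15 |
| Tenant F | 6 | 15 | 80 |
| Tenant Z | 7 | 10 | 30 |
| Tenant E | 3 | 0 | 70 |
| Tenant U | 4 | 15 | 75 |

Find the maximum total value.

1335

Meeting every minimum uses 0+0+15+10+0+15 = 40 m², leaving 140.
Order the tenants by rent per m²: Tenant R 14 > Tenant Z 7 > Tenant F 6 > Tenant W 5 > Tenant U 4 > Tenant E 3.
Tenant R: +35 to 35 (cap) → 105 left.
Give Tenant Z 20 more to hit its cap of 30 → 85 left.
Tenant F takes 65 more to reach its cap of 80 → 20 left.
Give Tenant W 15 more to hit its cap of 15 → 5 left.
Tenant U has room for 60 more but only 5 remain, so it gets 20.
Total = 14×35 + 5×15 + 6×80 + 7×30 + 4×20 = 1335.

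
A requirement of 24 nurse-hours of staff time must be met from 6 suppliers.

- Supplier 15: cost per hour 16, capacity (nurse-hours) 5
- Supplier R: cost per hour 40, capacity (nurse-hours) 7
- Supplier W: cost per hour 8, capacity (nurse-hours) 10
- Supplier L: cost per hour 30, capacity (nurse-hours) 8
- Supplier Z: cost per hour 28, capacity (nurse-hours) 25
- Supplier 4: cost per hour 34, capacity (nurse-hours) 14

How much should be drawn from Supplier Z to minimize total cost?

Fill from the cheapest supplier first.
Supplier W at 8: take all 10 nurse-hours — 14 still needed.
Supplier 15 (16): use full 5 — 9 nurse-hours to go.
Take 9 from Supplier Z at 28 to finish.
Supplier L, Supplier 4, Supplier R: unused.

9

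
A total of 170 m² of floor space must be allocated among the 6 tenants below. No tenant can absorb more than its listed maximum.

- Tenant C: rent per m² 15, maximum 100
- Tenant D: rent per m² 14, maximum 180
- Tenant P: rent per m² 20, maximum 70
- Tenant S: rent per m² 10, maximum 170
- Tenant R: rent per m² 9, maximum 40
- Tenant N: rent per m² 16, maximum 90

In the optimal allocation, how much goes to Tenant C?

10

Order the tenants by rent per m²: Tenant P 20 > Tenant N 16 > Tenant C 15 > Tenant D 14 > Tenant S 10 > Tenant R 9.
Tenant P: +70 to 70 (cap) → 100 left.
Give Tenant N 90 to hit its cap of 90 → 10 left.
Tenant C has room for 100 but only 10 remain, so it gets 10.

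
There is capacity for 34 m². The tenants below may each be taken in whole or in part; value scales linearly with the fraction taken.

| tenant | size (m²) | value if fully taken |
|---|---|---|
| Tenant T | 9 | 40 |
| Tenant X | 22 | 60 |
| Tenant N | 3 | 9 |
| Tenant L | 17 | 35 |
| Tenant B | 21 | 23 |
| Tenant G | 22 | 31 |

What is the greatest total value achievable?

109

Sort by value density: Tenant T 40/9≈4.44, Tenant N 9/3≈3, Tenant X 60/22≈2.73, Tenant L 35/17≈2.06, Tenant G 31/22≈1.41, Tenant B 23/21≈1.1.
Tenant T: take in full, 9 m² for value 40 — 25 left.
Take all of Tenant N (3 m², value 9) — 22 m² left.
All 22 m² of Tenant X fit (value 60) — 0 remain.
Total value = 109.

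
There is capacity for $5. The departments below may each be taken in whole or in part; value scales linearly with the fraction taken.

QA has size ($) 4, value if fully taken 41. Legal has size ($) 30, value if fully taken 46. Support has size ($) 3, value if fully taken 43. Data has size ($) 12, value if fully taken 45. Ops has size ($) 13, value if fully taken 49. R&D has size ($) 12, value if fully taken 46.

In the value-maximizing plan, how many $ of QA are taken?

Sort by value density: Support 43/3≈14.3, QA 41/4≈10.2, R&D 46/12≈3.83, Ops 49/13≈3.77, Data 45/12≈3.75, Legal 46/30≈1.53.
Support: take in full, 3 $ for value 43 → 2 left.
2 $ left: a 2/4 share of QA gives 41×2/4 = 20.5.

2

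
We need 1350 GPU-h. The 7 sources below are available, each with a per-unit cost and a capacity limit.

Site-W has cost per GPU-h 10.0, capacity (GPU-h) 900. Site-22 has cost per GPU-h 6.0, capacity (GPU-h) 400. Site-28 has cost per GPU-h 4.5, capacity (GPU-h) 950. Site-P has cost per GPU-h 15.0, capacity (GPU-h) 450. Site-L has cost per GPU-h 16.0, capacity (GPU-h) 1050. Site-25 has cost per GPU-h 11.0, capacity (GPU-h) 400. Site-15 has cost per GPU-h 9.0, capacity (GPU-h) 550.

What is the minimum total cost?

Cheapest first:
Site-28 at 4.5: take all 950 GPU-h — 400 still needed.
Site-22 at 6.0: take all 400 GPU-h — 0 still needed.
Site-15, Site-W, Site-25, Site-P, Site-L: unused.
Cost = 950×4.5 + 400×6.0 = 6675.

6675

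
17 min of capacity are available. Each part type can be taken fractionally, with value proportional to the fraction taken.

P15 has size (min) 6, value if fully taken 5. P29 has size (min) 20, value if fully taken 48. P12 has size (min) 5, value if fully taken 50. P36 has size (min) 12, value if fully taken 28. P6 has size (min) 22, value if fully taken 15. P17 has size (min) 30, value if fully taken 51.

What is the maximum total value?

Best value per unit of size first: P12 50/5≈10, P29 48/20≈2.4, P36 28/12≈2.33, P17 51/30≈1.7, P15 5/6≈0.833, P6 15/22≈0.682.
Take all of P12 (5 min, value 50) ; 12 min left.
12 min left: a 12/20 share of P29 gives 48×12/20 = 28.8.
Total value = 78.8.

78.8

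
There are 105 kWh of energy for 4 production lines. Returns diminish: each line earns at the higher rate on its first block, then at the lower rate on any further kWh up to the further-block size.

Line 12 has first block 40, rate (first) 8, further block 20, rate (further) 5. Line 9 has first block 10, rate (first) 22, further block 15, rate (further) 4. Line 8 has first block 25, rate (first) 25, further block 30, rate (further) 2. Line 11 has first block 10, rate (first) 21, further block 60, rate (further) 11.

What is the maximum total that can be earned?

Order all 8 blocks by rate: Line 8/first 25 > Line 9/first 22 > Line 11/first 21 > Line 11/second 11 > Line 12/first 8 > Line 12/second 5 > Line 9/second 4 > Line 8/second 2.
Line 8 first at 25: fill all 25 — 80 left.
Fill Line 9 first block (10 at 22) — 70 left.
Fill Line 11 first block (10 at 21) — 60 left.
Fill Line 11 second block (60 at 11) — 0 left.
Total = 25×25 + 22×10 + 21×10 + 11×60 = 1715.

1715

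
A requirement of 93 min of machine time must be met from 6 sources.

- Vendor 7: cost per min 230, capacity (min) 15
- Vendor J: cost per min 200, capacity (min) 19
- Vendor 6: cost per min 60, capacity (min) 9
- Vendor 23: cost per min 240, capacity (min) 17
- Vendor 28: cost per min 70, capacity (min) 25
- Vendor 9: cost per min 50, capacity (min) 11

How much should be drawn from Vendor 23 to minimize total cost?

Use sources in increasing cost order.
Vendor 9 at 50: take all 11 min — 82 still needed.
Vendor 6 (60): use full 9 — 73 min to go.
Vendor 28 (70): use full 25 — 48 min to go.
Vendor J at 200: take all 19 min — 29 still needed.
Take 15 from Vendor 7 at 230 — need 14 more.
Take 14 from Vendor 23 at 240 to finish.

14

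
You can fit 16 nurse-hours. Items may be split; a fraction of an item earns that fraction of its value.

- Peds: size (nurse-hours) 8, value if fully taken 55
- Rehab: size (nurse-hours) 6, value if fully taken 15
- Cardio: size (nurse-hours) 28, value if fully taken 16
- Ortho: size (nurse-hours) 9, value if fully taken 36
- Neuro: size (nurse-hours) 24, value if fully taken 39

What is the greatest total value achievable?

87

Rank by value-to-size ratio: Peds 55/8≈6.88, Ortho 36/9≈4, Rehab 15/6≈2.5, Neuro 39/24≈1.62, Cardio 16/28≈0.571.
All 8 nurse-hours of Peds fit (value 55) ; 8 remain.
8 nurse-hours left: a 8/9 share of Ortho gives 36×8/9 = 32.
Total value = 87.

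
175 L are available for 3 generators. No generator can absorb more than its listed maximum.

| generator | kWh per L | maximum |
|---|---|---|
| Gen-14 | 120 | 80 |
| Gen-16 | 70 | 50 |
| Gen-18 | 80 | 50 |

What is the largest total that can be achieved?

16750

Highest kWh per L first: Gen-14 120 > Gen-18 80 > Gen-16 70.
Give Gen-14 80 to hit its cap of 80 ; 95 left.
Give Gen-18 50 to hit its cap of 50 ; 45 left.
Gen-16 has room for 50 but only 45 remain, so it gets 45.
Total = 120×80 + 70×45 + 80×50 = 16750.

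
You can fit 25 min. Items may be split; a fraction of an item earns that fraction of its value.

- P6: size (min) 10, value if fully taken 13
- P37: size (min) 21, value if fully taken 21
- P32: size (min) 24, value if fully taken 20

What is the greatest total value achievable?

Best value per unit of size first: P6 13/10≈1.3, P37 21/21≈1, P32 20/24≈0.833.
All 10 min of P6 fit (value 13) — 15 remain.
Only 15 min remain; take 15/21 of P37 for value 21×15/21 = 15.
Total value = 28.

28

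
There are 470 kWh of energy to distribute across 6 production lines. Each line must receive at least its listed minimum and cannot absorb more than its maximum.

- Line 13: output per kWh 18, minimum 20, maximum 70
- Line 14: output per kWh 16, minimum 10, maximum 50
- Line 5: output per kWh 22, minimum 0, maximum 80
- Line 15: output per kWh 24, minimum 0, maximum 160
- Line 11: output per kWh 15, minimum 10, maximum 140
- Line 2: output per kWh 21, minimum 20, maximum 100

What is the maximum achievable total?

9910

Meeting every minimum uses 20+10+0+0+10+20 = 60 kWh, leaving 410.
Highest output per kWh first: Line 15 24 > Line 5 22 > Line 2 21 > Line 13 18 > Line 14 16 > Line 11 15.
Line 15 takes 160 more to reach its cap of 160 — 250 left.
Give Line 5 80 more to hit its cap of 80 — 170 left.
Line 2 takes 80 more to reach its cap of 100 — 90 left.
Give Line 13 50 more to hit its cap of 70 — 40 left.
Line 14 takes 40 more to reach its cap of 50 — 0 left.
Total = 18×70 + 16×50 + 22×80 + 24×160 + 15×10 + 21×100 = 9910.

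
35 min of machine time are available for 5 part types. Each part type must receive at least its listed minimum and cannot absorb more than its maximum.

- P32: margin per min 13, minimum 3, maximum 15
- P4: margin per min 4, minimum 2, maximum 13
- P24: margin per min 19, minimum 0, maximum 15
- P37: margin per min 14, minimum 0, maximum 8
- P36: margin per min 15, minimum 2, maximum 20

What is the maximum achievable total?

Meeting every minimum uses 3+2+0+0+2 = 7 min, leaving 28.
Highest margin per min first: P24 19 > P36 15 > P37 14 > P32 13 > P4 4.
Give P24 15 more to hit its cap of 15 → 13 left.
P36: +13 (room for 18) → 15. Pool exhausted.
Total = 13×3 + 4×2 + 19×15 + 15×15 = 557.

557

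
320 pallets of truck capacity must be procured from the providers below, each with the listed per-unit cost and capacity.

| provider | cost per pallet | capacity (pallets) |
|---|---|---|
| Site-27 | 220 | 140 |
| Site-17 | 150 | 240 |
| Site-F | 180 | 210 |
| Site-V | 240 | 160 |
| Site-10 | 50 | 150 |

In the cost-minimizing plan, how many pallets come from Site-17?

170

Cheapest first:
Take 150 from Site-10 at 50 — need 170 more.
Site-17 at 150: take 170 of its 240 — requirement met.
Site-F, Site-27, Site-V: unused.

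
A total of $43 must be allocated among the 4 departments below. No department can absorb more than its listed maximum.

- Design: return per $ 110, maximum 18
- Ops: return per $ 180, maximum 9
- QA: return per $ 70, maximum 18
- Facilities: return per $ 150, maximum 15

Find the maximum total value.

5920

Highest return per $ first: Ops 180 > Facilities 150 > Design 110 > QA 70.
Ops takes 9 to reach its cap of 9 — 34 left.
Facilities: +15 to 15 (cap) — 19 left.
Design: +18 to 18 (cap) — 1 left.
QA has room for 18 but only 1 remain, so it gets 1.
Total = 110×18 + 180×9 + 70×1 + 150×15 = 5920.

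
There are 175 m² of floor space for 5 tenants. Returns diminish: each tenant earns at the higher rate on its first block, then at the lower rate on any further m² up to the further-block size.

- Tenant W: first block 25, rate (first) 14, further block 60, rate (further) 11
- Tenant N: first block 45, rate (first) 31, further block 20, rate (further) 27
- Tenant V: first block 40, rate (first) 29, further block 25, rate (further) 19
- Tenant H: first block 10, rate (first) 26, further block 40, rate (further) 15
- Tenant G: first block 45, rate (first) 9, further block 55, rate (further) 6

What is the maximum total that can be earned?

Order all 10 blocks by rate: Tenant N/first 31 > Tenant V/first 29 > Tenant N/second 27 > Tenant H/first 26 > Tenant V/second 19 > Tenant H/second 15 > Tenant W/first 14 > Tenant W/second 11 > Tenant G/first 9 > Tenant G/second 6.
Fill Tenant N first block (45 at 31) ; 130 left.
Tenant V/first (29): +40 ; 90 left.
Fill Tenant N second block (20 at 27) ; 70 left.
Tenant H/first (26): +10 ; 60 left.
Tenant V second at 19: fill all 25 ; 35 left.
Tenant H second at 15: only 35 left, fill 35.
Total = 31×45 + 29×40 + 27×20 + 26×10 + 19×25 + 15×35 = 4355.

4355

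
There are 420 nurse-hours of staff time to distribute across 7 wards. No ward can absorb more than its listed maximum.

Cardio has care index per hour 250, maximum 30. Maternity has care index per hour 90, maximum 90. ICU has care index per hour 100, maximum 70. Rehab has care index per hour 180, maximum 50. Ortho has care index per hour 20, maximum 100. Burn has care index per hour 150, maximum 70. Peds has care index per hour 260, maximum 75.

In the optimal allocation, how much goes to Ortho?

Highest care index per hour first: Peds 260 > Cardio 250 > Rehab 180 > Burn 150 > ICU 100 > Maternity 90 > Ortho 20.
Peds: +75 to 75 (cap) → 345 left.
Cardio: +30 to 30 (cap) → 315 left.
Rehab: +50 to 50 (cap) → 265 left.
Burn: +70 to 70 (cap) → 195 left.
ICU takes 70 to reach its cap of 70 → 125 left.
Give Maternity 90 to hit its cap of 90 → 35 left.
Ortho has room for 100 but only 35 remain, so it gets 35.

35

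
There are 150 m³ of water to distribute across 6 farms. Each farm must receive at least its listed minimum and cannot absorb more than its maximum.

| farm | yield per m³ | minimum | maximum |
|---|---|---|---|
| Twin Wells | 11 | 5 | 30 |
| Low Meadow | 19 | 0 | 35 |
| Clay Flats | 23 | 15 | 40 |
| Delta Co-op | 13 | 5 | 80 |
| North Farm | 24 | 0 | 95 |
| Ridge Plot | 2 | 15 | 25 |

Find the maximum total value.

3120

Meeting every minimum uses 5+0+15+5+0+15 = 40 m³, leaving 110.
Order the farms by yield per m³: North Farm 24 > Clay Flats 23 > Low Meadow 19 > Delta Co-op 13 > Twin Wells 11 > Ridge Plot 2.
North Farm: +95 to 95 (cap) — 15 left.
Only 15 left; Clay Flats takes them to reach 30.
Total = 11×5 + 23×30 + 13×5 + 24×95 + 2×15 = 3120.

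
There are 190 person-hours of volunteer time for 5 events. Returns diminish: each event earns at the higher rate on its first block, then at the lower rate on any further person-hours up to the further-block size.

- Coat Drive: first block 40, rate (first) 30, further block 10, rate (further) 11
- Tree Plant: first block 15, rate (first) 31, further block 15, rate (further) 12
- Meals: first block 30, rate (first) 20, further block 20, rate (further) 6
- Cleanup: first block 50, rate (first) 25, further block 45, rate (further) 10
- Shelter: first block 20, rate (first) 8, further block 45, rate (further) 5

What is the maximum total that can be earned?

Rank every tier by rate: Tree Plant/tier1 31 > Coat Drive/tier1 30 > Cleanup/tier1 25 > Meals/tier1 20 > Tree Plant/tier2 12 > Coat Drive/tier2 11 > Cleanup/tier2 10 > Shelter/tier1 8 > Meals/tier2 6 > Shelter/tier2 5.
Fill Tree Plant tier1 block (15 at 31) → 175 left.
Coat Drive tier1 at 30: fill all 40 → 135 left.
Cleanup tier1 at 25: fill all 50 → 85 left.
Meals/tier1 (20): +30 → 55 left.
Tree Plant tier2 at 12: fill all 15 → 40 left.
Coat Drive tier2 at 11: fill all 10 → 30 left.
Cleanup tier2 at 10: only 30 left, fill 30.
Total = 31×15 + 30×40 + 25×50 + 20×30 + 12×15 + 11×10 + 10×30 = 4105.

4105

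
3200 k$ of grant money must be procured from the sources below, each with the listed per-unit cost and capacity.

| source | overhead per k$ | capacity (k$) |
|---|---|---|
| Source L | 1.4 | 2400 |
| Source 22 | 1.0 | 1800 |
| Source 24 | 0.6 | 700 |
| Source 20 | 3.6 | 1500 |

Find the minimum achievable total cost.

Use sources in increasing cost order.
Source 24 (0.6): use full 700 ; 2500 k$ to go.
Source 22 at 1.0: take all 1800 k$ ; 700 still needed.
Take 700 from Source L at 1.4 to finish.
Source 20: unused.
Cost = 700×0.6 + 1800×1.0 + 700×1.4 = 3200.

3200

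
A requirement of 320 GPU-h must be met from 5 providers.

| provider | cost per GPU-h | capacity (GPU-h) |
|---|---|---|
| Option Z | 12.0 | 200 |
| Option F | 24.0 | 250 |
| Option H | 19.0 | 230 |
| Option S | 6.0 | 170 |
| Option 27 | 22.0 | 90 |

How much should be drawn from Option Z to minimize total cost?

Use providers in increasing cost order.
Option S at 6.0: take all 170 GPU-h → 150 still needed.
Take 150 from Option Z at 12.0 to finish.
Option H, Option 27, Option F: unused.

150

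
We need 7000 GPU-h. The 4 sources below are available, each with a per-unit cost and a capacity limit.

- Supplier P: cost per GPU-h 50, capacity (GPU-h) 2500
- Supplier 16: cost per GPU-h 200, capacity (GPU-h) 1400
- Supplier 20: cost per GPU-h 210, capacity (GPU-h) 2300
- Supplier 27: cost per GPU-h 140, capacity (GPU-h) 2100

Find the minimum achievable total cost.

909000

Cheapest first:
Supplier P (50): use full 2500 ; 4500 GPU-h to go.
Take 2100 from Supplier 27 at 140 ; need 2400 more.
Supplier 16 at 200: take all 1400 GPU-h ; 1000 still needed.
Supplier 20 at 210: take 1000 of its 2300 ; requirement met.
Cost = 2500×50 + 2100×140 + 1400×200 + 1000×210 = 909000.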